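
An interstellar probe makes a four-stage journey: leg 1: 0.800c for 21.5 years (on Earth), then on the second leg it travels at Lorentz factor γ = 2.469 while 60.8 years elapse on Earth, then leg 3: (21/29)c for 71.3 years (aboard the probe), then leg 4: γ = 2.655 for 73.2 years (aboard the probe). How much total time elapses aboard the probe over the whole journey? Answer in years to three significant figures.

Leg 1: γ = 1/√(1 − 0.800²) = 5/3 ≈ 1.667; τ_1 = 21.5/1.667 = 12.90 years.
Leg 2: γ = 2.469; τ_2 = 60.8/2.469 = 24.63 years.
Leg 3: 71.3 years is already measured aboard the probe.
Leg 4: 73.2 years is already measured aboard the probe.
Total: 12.90 + 24.63 + 71.30 + 73.20 years.

τ = 182 years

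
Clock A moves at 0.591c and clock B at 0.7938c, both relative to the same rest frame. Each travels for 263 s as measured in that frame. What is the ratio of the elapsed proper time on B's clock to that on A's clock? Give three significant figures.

A: γ = 1/√(1 − 0.591²) = 1/√0.6507 = 1.240. B: γ = 1/√(1 − 0.7938²) = 1/√0.3699 = 1.644.
τ_A/τ_B = γ_B/γ_A = 1.644/1.240 = 1.326, so τ_B/τ_A = 0.7539.

τ_B/τ_A = 0.754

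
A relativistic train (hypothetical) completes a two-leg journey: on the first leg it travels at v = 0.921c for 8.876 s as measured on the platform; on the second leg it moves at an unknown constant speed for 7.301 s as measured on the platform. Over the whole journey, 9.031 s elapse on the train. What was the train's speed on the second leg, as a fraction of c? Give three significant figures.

Leg 1: γ = 1/√(1 − 0.921²) = 1/√0.1518 = 2.567; τ_1 = 8.876/2.567 = 3.458 s.
Leg 2: speed unknown; τ_2 = 7.301/γ_2.
Total proper time: 3.458 + τ_2 = 9.031, so τ_2 = 9.031 − 3.458 = 5.573 s.
γ_2 = 7.301/5.573 = 1.310; β = √(1 − 1/γ²) = √0.4173.

β = 0.646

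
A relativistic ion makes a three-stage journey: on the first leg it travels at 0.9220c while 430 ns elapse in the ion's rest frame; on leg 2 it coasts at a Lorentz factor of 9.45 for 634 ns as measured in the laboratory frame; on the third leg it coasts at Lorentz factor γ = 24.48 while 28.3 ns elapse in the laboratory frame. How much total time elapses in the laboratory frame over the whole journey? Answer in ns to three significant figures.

Δt = 1770 ns

Leg 1: γ = 1/√(1 − 0.9220²) = 1/√0.1499 = 2.583; Δt_1 = 2.583 × 430 = 1111 ns.
Leg 2: 634 ns is already measured in the laboratory frame.
Leg 3: 28.3 ns is already measured in the laboratory frame.
Total: 1111 + 634.0 + 28.30 ns.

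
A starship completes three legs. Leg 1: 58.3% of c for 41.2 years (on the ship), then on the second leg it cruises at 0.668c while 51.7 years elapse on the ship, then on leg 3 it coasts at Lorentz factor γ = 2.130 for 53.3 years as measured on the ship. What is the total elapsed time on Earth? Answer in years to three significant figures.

Δt = 234 years

Leg 1: β = 0.583; γ = 1/√(1 − 0.583²) = 1/√0.6601 = 1.231; Δt_1 = 1.231 × 41.2 = 50.71 years.
Leg 2: γ = 1/√(1 − 0.668²) = 1/√0.5538 = 1.344; Δt_2 = 1.344 × 51.7 = 69.47 years.
Leg 3: γ = 2.130; Δt_3 = 2.130 × 53.3 = 113.5 years.
Total: 50.71 + 69.47 + 113.5 years.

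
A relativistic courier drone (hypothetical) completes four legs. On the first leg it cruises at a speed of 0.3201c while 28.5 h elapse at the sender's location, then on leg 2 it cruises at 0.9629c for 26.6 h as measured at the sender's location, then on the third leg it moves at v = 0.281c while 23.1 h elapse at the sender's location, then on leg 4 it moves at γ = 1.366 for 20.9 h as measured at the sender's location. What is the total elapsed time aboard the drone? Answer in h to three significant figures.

τ = 71.6 h

Leg 1: γ = 1/√(1 − 0.3201²) = 1/√0.8975 = 1.056; τ_1 = 28.5/1.056 = 27.00 h.
Leg 2: γ = 1/√(1 − 0.9629²) = 1/√0.07282 = 3.706; τ_2 = 26.6/3.706 = 7.178 h.
Leg 3: γ = 1/√(1 − 0.281²) = 1/√0.9210 = 1.042; τ_3 = 23.1/1.042 = 22.17 h.
Leg 4: γ = 1.366; τ_4 = 20.9/1.366 = 15.30 h.
Total: 27.00 + 7.178 + 22.17 + 15.30 h.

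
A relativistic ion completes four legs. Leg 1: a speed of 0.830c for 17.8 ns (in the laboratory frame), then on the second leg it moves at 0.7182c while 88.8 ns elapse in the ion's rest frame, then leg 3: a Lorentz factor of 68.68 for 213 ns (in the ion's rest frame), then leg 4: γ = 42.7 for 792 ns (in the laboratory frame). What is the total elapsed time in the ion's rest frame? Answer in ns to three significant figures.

Leg 1: γ = 1/√(1 − 0.830²) = 1/√0.3111 = 1.793; τ_1 = 17.8/1.793 = 9.928 ns.
Leg 2: 88.8 ns is already measured in the ion's rest frame.
Leg 3: 213 ns is already measured in the ion's rest frame.
Leg 4: γ = 42.7; τ_4 = 792/42.70 = 18.55 ns.
Total: 9.928 + 88.80 + 213.0 + 18.55 ns.

τ = 330 ns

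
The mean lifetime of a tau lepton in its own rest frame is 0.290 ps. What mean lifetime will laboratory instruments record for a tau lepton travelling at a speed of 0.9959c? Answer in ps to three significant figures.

γ = 1/√(1 − 0.9959²) = 1/√0.008183 = 11.05
The rest-frame lifetime is the proper time; the lab measures the dilated interval Δt = γτ₀ = 11.05 × 0.290 ps.

Δt = 3.21 ps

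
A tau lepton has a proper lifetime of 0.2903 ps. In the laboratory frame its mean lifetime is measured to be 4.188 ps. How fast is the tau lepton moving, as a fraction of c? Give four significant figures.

γ = Δt/τ₀ = 4.188/0.2903 = 14.43
β = √(1 − 1/γ²) = √(1 − 0.004805) = √0.9952

β = 0.9976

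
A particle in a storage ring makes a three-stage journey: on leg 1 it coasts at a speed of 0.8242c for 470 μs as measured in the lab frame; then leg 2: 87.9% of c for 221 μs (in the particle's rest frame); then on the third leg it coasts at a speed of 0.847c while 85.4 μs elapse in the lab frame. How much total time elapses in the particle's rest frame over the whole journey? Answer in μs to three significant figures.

τ = 533 μs

Leg 1: γ = 1/√(1 − 0.8242²) = 1/√0.3207 = 1.766; τ_1 = 470/1.766 = 266.2 μs.
Leg 2: 221 μs is already measured in the particle's rest frame.
Leg 3: γ = 1/√(1 − 0.847²) = 1/√0.2826 = 1.881; τ_3 = 85.4/1.881 = 45.40 μs.
Total: 266.2 + 221.0 + 45.40 μs.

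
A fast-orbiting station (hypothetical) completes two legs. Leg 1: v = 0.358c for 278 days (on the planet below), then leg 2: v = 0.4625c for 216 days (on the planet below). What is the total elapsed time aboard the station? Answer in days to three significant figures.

Leg 1: γ = 1/√(1 − 0.358²) = 1/√0.8718 = 1.071; τ_1 = 278/1.071 = 259.6 days.
Leg 2: γ = 1/√(1 − 0.4625²) = 1/√0.7861 = 1.128; τ_2 = 216/1.128 = 191.5 days.
Total: 259.6 + 191.5 days.

τ = 451 days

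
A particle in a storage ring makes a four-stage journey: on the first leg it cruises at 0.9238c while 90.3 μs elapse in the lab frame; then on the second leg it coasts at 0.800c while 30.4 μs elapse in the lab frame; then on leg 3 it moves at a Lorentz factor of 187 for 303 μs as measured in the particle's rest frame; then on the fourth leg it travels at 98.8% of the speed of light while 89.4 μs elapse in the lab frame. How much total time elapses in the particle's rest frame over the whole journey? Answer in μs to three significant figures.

τ = 370 μs

Leg 1: γ = 1/√(1 − 0.9238²) = 1/√0.1466 = 2.612; τ_1 = 90.3/2.612 = 34.57 μs.
Leg 2: γ = 1/√(1 − 0.800²) = 5/3 ≈ 1.667; τ_2 = 30.4/1.667 = 18.24 μs.
Leg 3: 303 μs is already measured in the particle's rest frame.
Leg 4: β = 0.988; γ = 1/√(1 − 0.988²) = 1/√0.02386 = 6.474; τ_4 = 89.4/6.474 = 13.81 μs.
Total: 34.57 + 18.24 + 303.0 + 13.81 μs.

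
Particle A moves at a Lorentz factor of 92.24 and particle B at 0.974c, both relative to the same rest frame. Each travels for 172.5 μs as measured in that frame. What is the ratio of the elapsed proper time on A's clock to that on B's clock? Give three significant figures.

τ_A/τ_B = 0.0479

A: γ = 92.24. B: γ = 1/√(1 − 0.974²) = 1/√0.05132 = 4.414.
τ_A/τ_B = γ_B/γ_A = 4.414/92.24 = 0.04785, so τ_A/τ_B = 0.04785.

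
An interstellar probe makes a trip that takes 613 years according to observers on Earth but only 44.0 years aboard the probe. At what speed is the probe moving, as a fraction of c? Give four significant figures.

v = 0.9974c

The proper time is measured aboard the probe (both events occur at the probe's location); Δt is measured on Earth. γ = Δt/τ = 613/44.0 = 13.93.
β = √(1 − 1/γ²) = √(1 − 0.005152) = √0.9948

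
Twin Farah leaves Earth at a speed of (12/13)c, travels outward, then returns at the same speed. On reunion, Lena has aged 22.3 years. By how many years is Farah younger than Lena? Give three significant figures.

Δt − τ = 13.7 years

γ = 1/√(1 − (12/13)²) = 13/5 = 2.600
Farah's elapsed proper time: τ = 22.3/2.600 = 8.577 years.
Age gap = Δt − τ = 22.3 − 8.577 years.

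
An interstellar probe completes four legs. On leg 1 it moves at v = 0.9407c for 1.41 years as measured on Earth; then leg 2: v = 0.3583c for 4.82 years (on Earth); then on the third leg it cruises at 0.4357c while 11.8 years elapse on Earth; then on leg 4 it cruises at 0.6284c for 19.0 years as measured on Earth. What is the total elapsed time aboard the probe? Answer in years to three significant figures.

τ = 30.4 years

Leg 1: γ = 1/√(1 − 0.9407²) = 1/√0.1151 = 2.948; τ_1 = 1.41/2.948 = 0.4783 years.
Leg 2: γ = 1/√(1 − 0.3583²) = 1/√0.8716 = 1.071; τ_2 = 4.82/1.071 = 4.500 years.
Leg 3: γ = 1/√(1 − 0.4357²) = 1/√0.8102 = 1.111; τ_3 = 11.8/1.111 = 10.62 years.
Leg 4: γ = 1/√(1 − 0.6284²) = 1/√0.6051 = 1.286; τ_4 = 19.0/1.286 = 14.78 years.
Total: 0.4783 + 4.500 + 10.62 + 14.78 years.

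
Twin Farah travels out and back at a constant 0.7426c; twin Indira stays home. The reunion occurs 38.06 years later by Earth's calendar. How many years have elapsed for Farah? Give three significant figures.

γ = 1/√(1 − 0.7426²) = 1/√0.4485 = 1.493
Farah's clock measures proper time along the trip: τ = Δt/γ = 38.06/1.493 years.

τ = 25.5 years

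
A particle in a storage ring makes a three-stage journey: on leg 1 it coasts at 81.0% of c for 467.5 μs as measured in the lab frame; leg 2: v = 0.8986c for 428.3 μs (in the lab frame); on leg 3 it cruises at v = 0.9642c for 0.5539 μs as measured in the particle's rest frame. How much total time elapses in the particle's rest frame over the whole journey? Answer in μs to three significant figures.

τ = 463 μs

Leg 1: β = 0.810; γ = 1/√(1 − 0.810²) = 1/√0.3439 = 1.705; τ_1 = 467.5/1.705 = 274.2 μs.
Leg 2: γ = 1/√(1 − 0.8986²) = 1/√0.1925 = 2.279; τ_2 = 428.3/2.279 = 187.9 μs.
Leg 3: 0.5539 μs is already measured in the particle's rest frame.
Total: 274.2 + 187.9 + 0.5539 μs.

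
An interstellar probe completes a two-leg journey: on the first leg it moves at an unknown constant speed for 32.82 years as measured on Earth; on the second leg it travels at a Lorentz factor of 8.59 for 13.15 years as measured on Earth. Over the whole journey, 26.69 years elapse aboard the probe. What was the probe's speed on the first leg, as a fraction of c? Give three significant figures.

β = 0.642

Leg 1: speed unknown; τ_1 = 32.82/γ_1.
Leg 2: γ = 8.59; τ_2 = 13.15/8.590 = 1.531 years.
Total proper time: τ_1 + 1.531 = 26.69, so τ_1 = 26.69 − 1.531 = 25.16 years.
γ_1 = 32.82/25.16 = 1.304; β = √(1 − 1/γ²) = √0.4124.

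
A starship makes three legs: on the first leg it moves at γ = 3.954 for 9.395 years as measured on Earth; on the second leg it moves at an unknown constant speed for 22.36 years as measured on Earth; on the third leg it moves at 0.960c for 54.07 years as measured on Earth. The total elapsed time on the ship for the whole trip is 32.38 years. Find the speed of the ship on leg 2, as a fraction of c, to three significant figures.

Leg 1: γ = 3.954; τ_1 = 9.395/3.954 = 2.376 years.
Leg 2: speed unknown; τ_2 = 22.36/γ_2.
Leg 3: γ = 1/√(1 − 0.960²) = 25/7 ≈ 3.571; τ_3 = 54.07/3.571 = 15.14 years.
Total proper time: 2.376 + τ_2 + 15.14 = 32.38, so τ_2 = 32.38 − 17.52 = 14.86 years.
γ_2 = 22.36/14.86 = 1.504; β = √(1 − 1/γ²) = √0.5581.

β = 0.747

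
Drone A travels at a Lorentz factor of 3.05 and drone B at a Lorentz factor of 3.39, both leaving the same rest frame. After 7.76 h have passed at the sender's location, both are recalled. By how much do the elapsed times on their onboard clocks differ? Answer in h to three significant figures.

A: γ = 3.05; τ_A = 7.76/3.050 = 2.544 h.
B: γ = 3.39; τ_B = 7.76/3.390 = 2.289 h.

|τ_A − τ_B| = 0.255 h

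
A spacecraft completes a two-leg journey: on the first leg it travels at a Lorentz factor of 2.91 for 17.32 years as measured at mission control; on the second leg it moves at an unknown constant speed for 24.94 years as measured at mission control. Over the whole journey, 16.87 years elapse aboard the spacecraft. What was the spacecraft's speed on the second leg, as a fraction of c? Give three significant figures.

β = 0.899

Leg 1: γ = 2.91; τ_1 = 17.32/2.910 = 5.952 years.
Leg 2: speed unknown; τ_2 = 24.94/γ_2.
Total proper time: 5.952 + τ_2 = 16.87, so τ_2 = 16.87 − 5.952 = 10.92 years.
γ_2 = 24.94/10.92 = 2.284; β = √(1 − 1/γ²) = √0.8084.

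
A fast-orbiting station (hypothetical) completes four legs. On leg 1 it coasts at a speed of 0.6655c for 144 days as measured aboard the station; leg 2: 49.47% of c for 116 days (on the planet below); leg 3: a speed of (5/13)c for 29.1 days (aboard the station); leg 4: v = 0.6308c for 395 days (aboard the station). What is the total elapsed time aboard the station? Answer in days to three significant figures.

τ = 669 days

Leg 1: 144 days is already measured aboard the station.
Leg 2: β = 0.4947; γ = 1/√(1 − 0.4947²) = 1/√0.7553 = 1.151; τ_2 = 116/1.151 = 100.8 days.
Leg 3: 29.1 days is already measured aboard the station.
Leg 4: 395 days is already measured aboard the station.
Total: 144.0 + 100.8 + 29.10 + 395.0 days.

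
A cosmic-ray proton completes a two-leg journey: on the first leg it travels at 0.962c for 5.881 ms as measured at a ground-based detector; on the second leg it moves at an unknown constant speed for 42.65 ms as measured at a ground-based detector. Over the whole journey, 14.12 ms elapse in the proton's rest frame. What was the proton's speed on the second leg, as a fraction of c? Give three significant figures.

β = 0.956

Leg 1: γ = 1/√(1 − 0.962²) = 1/√0.07456 = 3.662; τ_1 = 5.881/3.662 = 1.606 ms.
Leg 2: speed unknown; τ_2 = 42.65/γ_2.
Total proper time: 1.606 + τ_2 = 14.12, so τ_2 = 14.12 − 1.606 = 12.51 ms.
γ_2 = 42.65/12.51 = 3.408; β = √(1 − 1/γ²) = √0.9139.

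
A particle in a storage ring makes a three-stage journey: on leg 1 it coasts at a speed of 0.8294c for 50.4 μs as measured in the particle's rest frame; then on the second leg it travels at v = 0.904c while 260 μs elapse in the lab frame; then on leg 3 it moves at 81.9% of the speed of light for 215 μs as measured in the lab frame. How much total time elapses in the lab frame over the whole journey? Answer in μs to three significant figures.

Δt = 565 μs

Leg 1: γ = 1/√(1 − 0.8294²) = 1/√0.3121 = 1.790; Δt_1 = 1.790 × 50.4 = 90.22 μs.
Leg 2: 260 μs is already measured in the lab frame.
Leg 3: 215 μs is already measured in the lab frame.
Total: 90.22 + 260.0 + 215.0 μs.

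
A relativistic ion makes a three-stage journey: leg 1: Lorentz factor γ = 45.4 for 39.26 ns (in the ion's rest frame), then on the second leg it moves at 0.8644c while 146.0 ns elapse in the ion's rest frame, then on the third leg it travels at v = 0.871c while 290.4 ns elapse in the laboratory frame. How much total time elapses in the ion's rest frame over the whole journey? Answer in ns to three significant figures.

Leg 1: 39.26 ns is already measured in the ion's rest frame.
Leg 2: 146.0 ns is already measured in the ion's rest frame.
Leg 3: γ = 1/√(1 − 0.871²) = 1/√0.2414 = 2.035; τ_3 = 290.4/2.035 = 142.7 ns.
Total: 39.26 + 146.0 + 142.7 ns.

τ = 328 ns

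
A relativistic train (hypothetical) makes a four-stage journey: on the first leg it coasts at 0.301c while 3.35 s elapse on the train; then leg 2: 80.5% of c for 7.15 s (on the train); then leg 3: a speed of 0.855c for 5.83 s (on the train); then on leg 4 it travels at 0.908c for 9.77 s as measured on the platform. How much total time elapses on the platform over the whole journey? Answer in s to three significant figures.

Δt = 36.6 s

Leg 1: γ = 1/√(1 − 0.301²) = 1/√0.9094 = 1.049; Δt_1 = 1.049 × 3.35 = 3.513 s.
Leg 2: β = 0.805; γ = 1/√(1 − 0.805²) = 1/√0.3520 = 1.686; Δt_2 = 1.686 × 7.15 = 12.05 s.
Leg 3: γ = 1/√(1 − 0.855²) = 1/√0.2690 = 1.928; Δt_3 = 1.928 × 5.83 = 11.24 s.
Leg 4: 9.77 s is already measured on the platform.
Total: 3.513 + 12.05 + 11.24 + 9.770 s.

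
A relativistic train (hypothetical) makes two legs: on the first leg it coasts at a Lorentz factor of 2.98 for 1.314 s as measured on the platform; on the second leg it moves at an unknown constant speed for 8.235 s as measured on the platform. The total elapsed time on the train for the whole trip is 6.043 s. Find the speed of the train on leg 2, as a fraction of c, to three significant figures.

Leg 1: γ = 2.98; τ_1 = 1.314/2.980 = 0.4409 s.
Leg 2: speed unknown; τ_2 = 8.235/γ_2.
Total proper time: 0.4409 + τ_2 = 6.043, so τ_2 = 6.043 − 0.4409 = 5.602 s.
γ_2 = 8.235/5.602 = 1.470; β = √(1 − 1/γ²) = √0.5372.

β = 0.733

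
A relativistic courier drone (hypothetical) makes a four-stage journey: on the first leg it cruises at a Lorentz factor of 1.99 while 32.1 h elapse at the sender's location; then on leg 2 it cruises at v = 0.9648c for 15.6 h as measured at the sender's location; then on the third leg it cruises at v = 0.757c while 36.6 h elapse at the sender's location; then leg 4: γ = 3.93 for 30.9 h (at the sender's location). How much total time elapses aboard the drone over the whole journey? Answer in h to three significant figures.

Leg 1: γ = 1.99; τ_1 = 32.1/1.990 = 16.13 h.
Leg 2: γ = 1/√(1 − 0.9648²) = 1/√0.06916 = 3.803; τ_2 = 15.6/3.803 = 4.103 h.
Leg 3: γ = 1/√(1 − 0.757²) = 1/√0.4270 = 1.530; τ_3 = 36.6/1.530 = 23.91 h.
Leg 4: γ = 3.93; τ_4 = 30.9/3.930 = 7.863 h.
Total: 16.13 + 4.103 + 23.91 + 7.863 h.

τ = 52.0 h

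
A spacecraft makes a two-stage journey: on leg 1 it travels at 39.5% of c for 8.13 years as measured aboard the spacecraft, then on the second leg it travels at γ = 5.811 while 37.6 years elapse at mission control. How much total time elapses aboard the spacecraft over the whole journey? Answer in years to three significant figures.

τ = 14.6 years

Leg 1: 8.13 years is already measured aboard the spacecraft.
Leg 2: γ = 5.811; τ_2 = 37.6/5.811 = 6.470 years.
Total: 8.130 + 6.470 years.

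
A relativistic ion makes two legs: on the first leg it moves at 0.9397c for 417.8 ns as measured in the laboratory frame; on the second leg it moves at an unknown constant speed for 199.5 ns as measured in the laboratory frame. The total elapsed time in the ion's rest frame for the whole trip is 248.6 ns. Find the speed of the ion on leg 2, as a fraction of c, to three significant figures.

β = 0.848

Leg 1: γ = 1/√(1 − 0.9397²) = 1/√0.1170 = 2.924; τ_1 = 417.8/2.924 = 142.9 ns.
Leg 2: speed unknown; τ_2 = 199.5/γ_2.
Total proper time: 142.9 + τ_2 = 248.6, so τ_2 = 248.6 − 142.9 = 105.7 ns.
γ_2 = 199.5/105.7 = 1.887; β = √(1 − 1/γ²) = √0.7192.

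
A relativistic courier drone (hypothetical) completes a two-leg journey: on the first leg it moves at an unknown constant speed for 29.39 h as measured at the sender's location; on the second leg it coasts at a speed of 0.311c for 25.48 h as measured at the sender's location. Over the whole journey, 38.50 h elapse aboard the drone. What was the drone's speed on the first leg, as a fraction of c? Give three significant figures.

Leg 1: speed unknown; τ_1 = 29.39/γ_1.
Leg 2: γ = 1/√(1 − 0.311²) = 1/√0.9033 = 1.052; τ_2 = 25.48/1.052 = 24.22 h.
Total proper time: τ_1 + 24.22 = 38.50, so τ_1 = 38.50 − 24.22 = 14.28 h.
γ_1 = 29.39/14.28 = 2.058; β = √(1 − 1/γ²) = √0.7638.

β = 0.874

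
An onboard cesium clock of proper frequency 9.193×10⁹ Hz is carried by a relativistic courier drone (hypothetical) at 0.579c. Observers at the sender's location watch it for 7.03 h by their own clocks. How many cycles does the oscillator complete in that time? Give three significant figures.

γ = 1/√(1 − 0.579²) = 1/√0.6648 = 1.227
During 7.03 h of lab time, the oscillator's proper time advances by τ = Δt/γ = 7.03/1.227 = 5.732 h = 2.063×10⁴ s.
N = f × τ = 9.193×10⁹ × 2.063×10⁴ = 1.897×10¹⁴.

N = 1.90×10¹⁴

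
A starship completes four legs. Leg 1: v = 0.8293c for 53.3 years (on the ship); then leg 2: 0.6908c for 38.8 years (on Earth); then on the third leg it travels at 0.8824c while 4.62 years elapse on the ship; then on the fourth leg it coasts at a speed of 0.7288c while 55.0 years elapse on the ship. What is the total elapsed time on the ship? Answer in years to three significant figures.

Leg 1: 53.3 years is already measured on the ship.
Leg 2: γ = 1/√(1 − 0.6908²) = 1/√0.5228 = 1.383; τ_2 = 38.8/1.383 = 28.05 years.
Leg 3: 4.62 years is already measured on the ship.
Leg 4: 55.0 years is already measured on the ship.
Total: 53.30 + 28.05 + 4.620 + 55.00 years.

τ = 141 years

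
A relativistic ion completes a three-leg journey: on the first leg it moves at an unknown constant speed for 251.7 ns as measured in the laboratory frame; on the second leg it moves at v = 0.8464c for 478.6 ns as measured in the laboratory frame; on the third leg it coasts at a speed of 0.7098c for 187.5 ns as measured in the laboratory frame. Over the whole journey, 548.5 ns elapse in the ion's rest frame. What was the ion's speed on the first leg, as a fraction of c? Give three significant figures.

β = 0.767

Leg 1: speed unknown; τ_1 = 251.7/γ_1.
Leg 2: γ = 1/√(1 − 0.8464²) = 1/√0.2836 = 1.878; τ_2 = 478.6/1.878 = 254.9 ns.
Leg 3: γ = 1/√(1 − 0.7098²) = 1/√0.4962 = 1.420; τ_3 = 187.5/1.420 = 132.1 ns.
Total proper time: τ_1 + 254.9 + 132.1 = 548.5, so τ_1 = 548.5 − 387.0 = 161.5 ns.
γ_1 = 251.7/161.5 = 1.558; β = √(1 − 1/γ²) = √0.5881.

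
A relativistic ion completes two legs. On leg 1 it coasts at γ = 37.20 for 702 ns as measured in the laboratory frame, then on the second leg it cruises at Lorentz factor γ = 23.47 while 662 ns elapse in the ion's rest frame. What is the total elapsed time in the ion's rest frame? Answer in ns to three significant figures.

Leg 1: γ = 37.20; τ_1 = 702/37.20 = 18.87 ns.
Leg 2: 662 ns is already measured in the ion's rest frame.
Total: 18.87 + 662.0 ns.

τ = 681 ns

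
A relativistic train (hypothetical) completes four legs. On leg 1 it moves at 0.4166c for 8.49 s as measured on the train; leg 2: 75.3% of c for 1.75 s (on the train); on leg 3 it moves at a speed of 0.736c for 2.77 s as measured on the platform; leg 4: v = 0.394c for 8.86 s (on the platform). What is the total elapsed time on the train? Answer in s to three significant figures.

Leg 1: 8.49 s is already measured on the train.
Leg 2: 1.75 s is already measured on the train.
Leg 3: γ = 1/√(1 − 0.736²) = 1/√0.4583 = 1.477; τ_3 = 2.77/1.477 = 1.875 s.
Leg 4: γ = 1/√(1 − 0.394²) = 1/√0.8448 = 1.088; τ_4 = 8.86/1.088 = 8.143 s.
Total: 8.490 + 1.750 + 1.875 + 8.143 s.

τ = 20.3 s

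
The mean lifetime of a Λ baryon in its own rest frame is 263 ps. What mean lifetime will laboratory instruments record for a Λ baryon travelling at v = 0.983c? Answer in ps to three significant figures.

γ = 1/√(1 − 0.983²) = 1/√0.03371 = 5.446
The rest-frame lifetime is the proper time; the lab measures the dilated interval Δt = γτ₀ = 5.446 × 263 ps.

Δt = 1430 ps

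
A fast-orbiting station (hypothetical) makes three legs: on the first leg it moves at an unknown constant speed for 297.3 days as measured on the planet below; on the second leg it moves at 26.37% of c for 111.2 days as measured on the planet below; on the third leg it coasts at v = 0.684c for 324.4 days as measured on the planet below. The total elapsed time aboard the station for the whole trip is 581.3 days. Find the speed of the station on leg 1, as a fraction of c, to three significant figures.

Leg 1: speed unknown; τ_1 = 297.3/γ_1.
Leg 2: β = 0.2637; γ = 1/√(1 − 0.2637²) = 1/√0.9305 = 1.037; τ_2 = 111.2/1.037 = 107.3 days.
Leg 3: γ = 1/√(1 − 0.684²) = 1/√0.5321 = 1.371; τ_3 = 324.4/1.371 = 236.6 days.
Total proper time: τ_1 + 107.3 + 236.6 = 581.3, so τ_1 = 581.3 − 343.9 = 237.4 days.
γ_1 = 297.3/237.4 = 1.252; β = √(1 − 1/γ²) = √0.3624.

β = 0.602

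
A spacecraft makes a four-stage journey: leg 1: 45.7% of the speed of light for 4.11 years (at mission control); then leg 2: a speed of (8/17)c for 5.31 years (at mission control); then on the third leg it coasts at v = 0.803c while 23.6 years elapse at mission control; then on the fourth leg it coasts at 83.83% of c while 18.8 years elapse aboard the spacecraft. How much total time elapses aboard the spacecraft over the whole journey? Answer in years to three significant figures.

τ = 41.2 years

Leg 1: β = 0.457; γ = 1/√(1 − 0.457²) = 1/√0.7912 = 1.124; τ_1 = 4.11/1.124 = 3.656 years.
Leg 2: γ = 1/√(1 − (8/17)²) = 17/15 ≈ 1.133; τ_2 = 5.31/1.133 = 4.685 years.
Leg 3: γ = 1/√(1 − 0.803²) = 1/√0.3552 = 1.678; τ_3 = 23.6/1.678 = 14.07 years.
Leg 4: 18.8 years is already measured aboard the spacecraft.
Total: 3.656 + 4.685 + 14.07 + 18.80 years.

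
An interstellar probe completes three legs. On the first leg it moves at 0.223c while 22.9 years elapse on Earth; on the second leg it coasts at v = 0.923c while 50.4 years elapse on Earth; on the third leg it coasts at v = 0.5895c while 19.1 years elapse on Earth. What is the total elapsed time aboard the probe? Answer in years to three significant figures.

τ = 57.1 years

Leg 1: γ = 1/√(1 − 0.223²) = 1/√0.9503 = 1.026; τ_1 = 22.9/1.026 = 22.32 years.
Leg 2: γ = 1/√(1 − 0.923²) = 1/√0.1481 = 2.599; τ_2 = 50.4/2.599 = 19.39 years.
Leg 3: γ = 1/√(1 − 0.5895²) = 1/√0.6525 = 1.238; τ_3 = 19.1/1.238 = 15.43 years.
Total: 22.32 + 19.39 + 15.43 years.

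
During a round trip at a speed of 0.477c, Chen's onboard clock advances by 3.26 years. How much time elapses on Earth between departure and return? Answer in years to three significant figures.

Δt = 3.71 years

γ = 1/√(1 − 0.477²) = 1/√0.7725 = 1.138
Earth-frame duration is the dilated interval: Δt = γτ = 1.138 × 3.26 years.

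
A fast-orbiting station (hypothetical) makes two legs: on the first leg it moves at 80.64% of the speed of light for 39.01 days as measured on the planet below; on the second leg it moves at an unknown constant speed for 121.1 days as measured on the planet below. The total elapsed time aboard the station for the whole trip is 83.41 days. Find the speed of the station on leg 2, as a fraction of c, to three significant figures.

Leg 1: β = 0.8064; γ = 1/√(1 − 0.8064²) = 1/√0.3497 = 1.691; τ_1 = 39.01/1.691 = 23.07 days.
Leg 2: speed unknown; τ_2 = 121.1/γ_2.
Total proper time: 23.07 + τ_2 = 83.41, so τ_2 = 83.41 − 23.07 = 60.34 days.
γ_2 = 121.1/60.34 = 2.007; β = √(1 − 1/γ²) = √0.7517.

β = 0.867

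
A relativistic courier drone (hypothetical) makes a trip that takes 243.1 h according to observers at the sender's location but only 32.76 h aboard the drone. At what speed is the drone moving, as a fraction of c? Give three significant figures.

v = 0.991c

The proper time is measured aboard the drone (both events occur at the drone's location); Δt is measured at the sender's location. γ = Δt/τ = 243.1/32.76 = 7.421.
β = √(1 − 1/γ²) = √(1 − 0.01816) = √0.9818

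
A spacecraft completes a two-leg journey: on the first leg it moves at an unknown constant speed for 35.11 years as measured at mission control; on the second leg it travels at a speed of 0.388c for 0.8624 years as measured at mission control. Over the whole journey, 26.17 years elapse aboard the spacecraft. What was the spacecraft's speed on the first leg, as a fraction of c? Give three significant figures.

Leg 1: speed unknown; τ_1 = 35.11/γ_1.
Leg 2: γ = 1/√(1 − 0.388²) = 1/√0.8495 = 1.085; τ_2 = 0.8624/1.085 = 0.7948 years.
Total proper time: τ_1 + 0.7948 = 26.17, so τ_1 = 26.17 − 0.7948 = 25.38 years.
γ_1 = 35.11/25.38 = 1.384; β = √(1 − 1/γ²) = √0.4777.

β = 0.691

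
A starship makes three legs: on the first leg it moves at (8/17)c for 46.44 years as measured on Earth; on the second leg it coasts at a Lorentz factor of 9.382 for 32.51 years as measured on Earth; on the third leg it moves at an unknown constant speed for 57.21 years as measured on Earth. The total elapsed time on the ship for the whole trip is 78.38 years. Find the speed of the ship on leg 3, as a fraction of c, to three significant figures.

β = 0.805

Leg 1: γ = 1/√(1 − (8/17)²) = 17/15 ≈ 1.133; τ_1 = 46.44/1.133 = 40.98 years.
Leg 2: γ = 9.382; τ_2 = 32.51/9.382 = 3.465 years.
Leg 3: speed unknown; τ_3 = 57.21/γ_3.
Total proper time: 40.98 + 3.465 + τ_3 = 78.38, so τ_3 = 78.38 − 44.44 = 33.94 years.
γ_3 = 57.21/33.94 = 1.686; β = √(1 − 1/γ²) = √0.6481.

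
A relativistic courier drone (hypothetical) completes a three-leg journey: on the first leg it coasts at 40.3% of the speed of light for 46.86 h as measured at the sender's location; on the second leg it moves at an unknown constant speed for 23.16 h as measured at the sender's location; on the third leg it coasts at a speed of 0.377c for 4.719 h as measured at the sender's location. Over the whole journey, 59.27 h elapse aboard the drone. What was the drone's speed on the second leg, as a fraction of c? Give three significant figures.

Leg 1: β = 0.403; γ = 1/√(1 − 0.403²) = 1/√0.8376 = 1.093; τ_1 = 46.86/1.093 = 42.89 h.
Leg 2: speed unknown; τ_2 = 23.16/γ_2.
Leg 3: γ = 1/√(1 − 0.377²) = 1/√0.8579 = 1.080; τ_3 = 4.719/1.080 = 4.371 h.
Total proper time: 42.89 + τ_2 + 4.371 = 59.27, so τ_2 = 59.27 − 47.26 = 12.01 h.
γ_2 = 23.16/12.01 = 1.928; β = √(1 − 1/γ²) = √0.7310.

β = 0.855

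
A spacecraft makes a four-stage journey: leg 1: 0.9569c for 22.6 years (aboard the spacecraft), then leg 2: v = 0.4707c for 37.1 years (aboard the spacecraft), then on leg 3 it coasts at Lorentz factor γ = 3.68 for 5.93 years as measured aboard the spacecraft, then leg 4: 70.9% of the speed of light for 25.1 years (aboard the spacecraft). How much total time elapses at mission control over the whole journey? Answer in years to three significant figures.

Δt = 177 years

Leg 1: γ = 1/√(1 − 0.9569²) = 1/√0.08434 = 3.443; Δt_1 = 3.443 × 22.6 = 77.82 years.
Leg 2: γ = 1/√(1 − 0.4707²) = 1/√0.7784 = 1.133; Δt_2 = 1.133 × 37.1 = 42.05 years.
Leg 3: γ = 3.68; Δt_3 = 3.680 × 5.93 = 21.82 years.
Leg 4: β = 0.709; γ = 1/√(1 − 0.709²) = 1/√0.4973 = 1.418; Δt_4 = 1.418 × 25.1 = 35.59 years.
Total: 77.82 + 42.05 + 21.82 + 35.59 years.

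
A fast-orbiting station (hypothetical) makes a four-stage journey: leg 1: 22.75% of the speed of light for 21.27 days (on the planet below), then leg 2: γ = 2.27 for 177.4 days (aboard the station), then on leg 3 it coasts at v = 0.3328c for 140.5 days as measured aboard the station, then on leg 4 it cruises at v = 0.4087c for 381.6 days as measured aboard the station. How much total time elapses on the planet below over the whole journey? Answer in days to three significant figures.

Leg 1: 21.27 days is already measured on the planet below.
Leg 2: γ = 2.27; Δt_2 = 2.270 × 177.4 = 402.7 days.
Leg 3: γ = 1/√(1 − 0.3328²) = 1/√0.8892 = 1.060; Δt_3 = 1.060 × 140.5 = 149.0 days.
Leg 4: γ = 1/√(1 − 0.4087²) = 1/√0.8330 = 1.096; Δt_4 = 1.096 × 381.6 = 418.1 days.
Total: 21.27 + 402.7 + 149.0 + 418.1 days.

Δt = 991 days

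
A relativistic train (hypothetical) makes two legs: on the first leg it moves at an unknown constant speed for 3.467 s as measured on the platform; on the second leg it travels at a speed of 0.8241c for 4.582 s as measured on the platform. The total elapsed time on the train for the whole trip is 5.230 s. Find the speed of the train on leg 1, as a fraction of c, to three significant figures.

β = 0.650

Leg 1: speed unknown; τ_1 = 3.467/γ_1.
Leg 2: γ = 1/√(1 − 0.8241²) = 1/√0.3209 = 1.765; τ_2 = 4.582/1.765 = 2.595 s.
Total proper time: τ_1 + 2.595 = 5.230, so τ_1 = 5.230 − 2.595 = 2.635 s.
γ_1 = 3.467/2.635 = 1.316; β = √(1 − 1/γ²) = √0.4226.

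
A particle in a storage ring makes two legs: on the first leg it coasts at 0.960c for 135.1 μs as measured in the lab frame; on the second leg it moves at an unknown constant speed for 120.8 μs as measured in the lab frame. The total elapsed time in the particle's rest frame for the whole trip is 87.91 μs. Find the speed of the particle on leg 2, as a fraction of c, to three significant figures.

β = 0.910

Leg 1: γ = 1/√(1 − 0.960²) = 25/7 ≈ 3.571; τ_1 = 135.1/3.571 = 37.83 μs.
Leg 2: speed unknown; τ_2 = 120.8/γ_2.
Total proper time: 37.83 + τ_2 = 87.91, so τ_2 = 87.91 − 37.83 = 50.08 μs.
γ_2 = 120.8/50.08 = 2.412; β = √(1 − 1/γ²) = √0.8281.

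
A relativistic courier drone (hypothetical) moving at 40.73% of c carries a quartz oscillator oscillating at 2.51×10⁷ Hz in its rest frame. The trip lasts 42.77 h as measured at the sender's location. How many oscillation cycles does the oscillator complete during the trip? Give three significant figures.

N = 3.53×10¹²

β = 0.4073; γ = 1/√(1 − 0.4073²) = 1/√0.8341 = 1.095
The oscillator's own cycle count is N = f × τ where τ is the proper time aboard the drone. τ = Δt/γ = 42.77/1.095 = 39.06 h = 1.406×10⁵ s.
N = 2.51×10⁷ × 1.406×10⁵ = 3.530×10¹².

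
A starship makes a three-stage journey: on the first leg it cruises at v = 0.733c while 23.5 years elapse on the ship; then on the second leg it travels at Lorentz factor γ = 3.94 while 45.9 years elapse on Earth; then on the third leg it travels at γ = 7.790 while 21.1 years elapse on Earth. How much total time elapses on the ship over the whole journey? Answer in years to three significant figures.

τ = 37.9 years

Leg 1: 23.5 years is already measured on the ship.
Leg 2: γ = 3.94; τ_2 = 45.9/3.940 = 11.65 years.
Leg 3: γ = 7.790; τ_3 = 21.1/7.790 = 2.709 years.
Total: 23.50 + 11.65 + 2.709 years.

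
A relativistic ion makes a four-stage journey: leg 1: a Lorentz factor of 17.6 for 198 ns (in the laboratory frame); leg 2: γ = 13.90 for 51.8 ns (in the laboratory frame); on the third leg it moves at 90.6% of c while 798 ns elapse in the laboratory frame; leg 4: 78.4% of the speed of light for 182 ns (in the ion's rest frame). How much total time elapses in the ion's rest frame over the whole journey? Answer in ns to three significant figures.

τ = 535 ns

Leg 1: γ = 17.6; τ_1 = 198/17.60 = 11.25 ns.
Leg 2: γ = 13.90; τ_2 = 51.8/13.90 = 3.727 ns.
Leg 3: β = 0.906; γ = 1/√(1 − 0.906²) = 1/√0.1792 = 2.363; τ_3 = 798/2.363 = 337.8 ns.
Leg 4: 182 ns is already measured in the ion's rest frame.
Total: 11.25 + 3.727 + 337.8 + 182.0 ns.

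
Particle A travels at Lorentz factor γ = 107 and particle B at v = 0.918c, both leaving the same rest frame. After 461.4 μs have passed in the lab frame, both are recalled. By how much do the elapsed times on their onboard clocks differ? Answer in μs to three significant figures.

A: γ = 107; τ_A = 461.4/107.0 = 4.312 μs.
B: γ = 1/√(1 − 0.918²) = 1/√0.1573 = 2.522; τ_B = 461.4/2.522 = 183.0 μs.

|τ_A − τ_B| = 179 μs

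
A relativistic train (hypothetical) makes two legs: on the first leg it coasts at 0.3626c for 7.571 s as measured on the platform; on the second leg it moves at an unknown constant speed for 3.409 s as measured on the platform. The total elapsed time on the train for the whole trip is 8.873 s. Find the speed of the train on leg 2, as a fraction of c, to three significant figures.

Leg 1: γ = 1/√(1 − 0.3626²) = 1/√0.8685 = 1.073; τ_1 = 7.571/1.073 = 7.056 s.
Leg 2: speed unknown; τ_2 = 3.409/γ_2.
Total proper time: 7.056 + τ_2 = 8.873, so τ_2 = 8.873 − 7.056 = 1.817 s.
γ_2 = 3.409/1.817 = 1.876; β = √(1 − 1/γ²) = √0.7158.

β = 0.846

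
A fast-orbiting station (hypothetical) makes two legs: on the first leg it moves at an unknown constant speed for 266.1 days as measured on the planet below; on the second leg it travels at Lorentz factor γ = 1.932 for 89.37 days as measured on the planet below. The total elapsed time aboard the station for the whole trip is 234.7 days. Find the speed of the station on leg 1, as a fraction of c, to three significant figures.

β = 0.706

Leg 1: speed unknown; τ_1 = 266.1/γ_1.
Leg 2: γ = 1.932; τ_2 = 89.37/1.932 = 46.26 days.
Total proper time: τ_1 + 46.26 = 234.7, so τ_1 = 234.7 − 46.26 = 188.4 days.
γ_1 = 266.1/188.4 = 1.412; β = √(1 − 1/γ²) = √0.4985.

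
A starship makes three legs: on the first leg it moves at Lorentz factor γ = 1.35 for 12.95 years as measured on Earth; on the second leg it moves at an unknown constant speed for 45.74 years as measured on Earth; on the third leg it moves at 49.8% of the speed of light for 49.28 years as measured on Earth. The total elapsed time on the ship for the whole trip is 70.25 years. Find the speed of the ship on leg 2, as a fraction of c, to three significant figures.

β = 0.920

Leg 1: γ = 1.35; τ_1 = 12.95/1.350 = 9.593 years.
Leg 2: speed unknown; τ_2 = 45.74/γ_2.
Leg 3: β = 0.498; γ = 1/√(1 − 0.498²) = 1/√0.7520 = 1.153; τ_3 = 49.28/1.153 = 42.73 years.
Total proper time: 9.593 + τ_2 + 42.73 = 70.25, so τ_2 = 70.25 − 52.33 = 17.92 years.
γ_2 = 45.74/17.92 = 2.552; β = √(1 − 1/γ²) = √0.8465.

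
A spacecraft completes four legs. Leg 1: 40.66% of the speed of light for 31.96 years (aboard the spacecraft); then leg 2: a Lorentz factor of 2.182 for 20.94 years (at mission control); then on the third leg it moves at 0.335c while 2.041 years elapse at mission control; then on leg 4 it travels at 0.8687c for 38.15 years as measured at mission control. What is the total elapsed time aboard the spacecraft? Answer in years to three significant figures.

τ = 62.4 years

Leg 1: 31.96 years is already measured aboard the spacecraft.
Leg 2: γ = 2.182; τ_2 = 20.94/2.182 = 9.597 years.
Leg 3: γ = 1/√(1 − 0.335²) = 1/√0.8878 = 1.061; τ_3 = 2.041/1.061 = 1.923 years.
Leg 4: γ = 1/√(1 − 0.8687²) = 1/√0.2454 = 2.019; τ_4 = 38.15/2.019 = 18.90 years.
Total: 31.96 + 9.597 + 1.923 + 18.90 years.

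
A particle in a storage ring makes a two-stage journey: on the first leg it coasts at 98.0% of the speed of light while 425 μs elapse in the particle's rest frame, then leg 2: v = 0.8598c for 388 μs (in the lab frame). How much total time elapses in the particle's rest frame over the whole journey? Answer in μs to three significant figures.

Leg 1: 425 μs is already measured in the particle's rest frame.
Leg 2: γ = 1/√(1 − 0.8598²) = 1/√0.2607 = 1.958; τ_2 = 388/1.958 = 198.1 μs.
Total: 425.0 + 198.1 μs.

τ = 623 μs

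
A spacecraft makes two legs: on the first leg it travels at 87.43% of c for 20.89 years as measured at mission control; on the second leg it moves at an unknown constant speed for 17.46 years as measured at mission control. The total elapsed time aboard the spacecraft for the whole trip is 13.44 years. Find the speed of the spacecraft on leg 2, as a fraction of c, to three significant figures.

Leg 1: β = 0.8743; γ = 1/√(1 − 0.8743²) = 1/√0.2356 = 2.060; τ_1 = 20.89/2.060 = 10.14 years.
Leg 2: speed unknown; τ_2 = 17.46/γ_2.
Total proper time: 10.14 + τ_2 = 13.44, so τ_2 = 13.44 − 10.14 = 3.300 years.
γ_2 = 17.46/3.300 = 5.290; β = √(1 − 1/γ²) = √0.9643.

β = 0.982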